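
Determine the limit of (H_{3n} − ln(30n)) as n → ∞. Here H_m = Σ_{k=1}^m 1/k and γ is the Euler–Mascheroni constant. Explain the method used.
lim = −ln 10 + γ

By Euler-Maclaurin, H_m = ln m + γ + O(1/m). So
  H_{3n} − ln(30n) = ln(3n) + γ − ln(30n) + O(1/n)
                       = ln(3/30) + γ + O(1/n).
Hence the limit is ln(3/30) + γ (= −ln 10).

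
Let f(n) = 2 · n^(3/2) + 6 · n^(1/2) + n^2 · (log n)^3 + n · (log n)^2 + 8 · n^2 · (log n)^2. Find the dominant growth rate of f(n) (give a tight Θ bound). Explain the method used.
f(n) ∈ Θ(n^2 · (log n)^3)

Compare the terms by growth order. For large n, n^a · (log n)^b dominates n^a' · (log n)^b' iff a > a', or (a = a' and b > b'). Ranking the 5 terms shows the dominant one is n^2 · (log n)^3. Hence f(n) ∈ Θ(n^2 · (log n)^3).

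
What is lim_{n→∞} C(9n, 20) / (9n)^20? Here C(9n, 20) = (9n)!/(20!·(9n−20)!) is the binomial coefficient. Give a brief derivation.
lim = 1/20! = 1/2432902008176640000

With N = 9n → ∞: C(N, 20) / N^20 = [N(N−1)…(N−19)] / (20! · N^20) = (1/20!) · 1 · (1 − 1/(9n)) · … · (1 − 19/(9n)). Each factor → 1 as N → ∞, so the limit is 1/20! = 1/2432902008176640000.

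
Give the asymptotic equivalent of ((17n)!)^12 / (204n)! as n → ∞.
((17n)!)^12/(204n)! ~ ((2π·17n)^(11/2) / sqrt(12)) · 12^(−12·17n)  →  0

Write N = 17n. Stirling: N! ~ sqrt(2π N)(N/e)^N and (12N)! ~ sqrt(2π·12N)·(12N/e)^(12N).
  (N!)^12/(12N)! ~ (2π N)^(12/2) (N/e)^(12N) / [sqrt(2π·12N) (12N/e)^(12N)]
     = (2π N)^(12/2) / sqrt(2π·12N) · (N/(12N))^(12N)
     = (2π N)^((12−1)/2) / sqrt(12) · 12^(−12N).
Since 12^12 > 1, the factor 12^(−12N) decays exponentially, so the ratio → 0. Substituting N = 17n gives the stated form.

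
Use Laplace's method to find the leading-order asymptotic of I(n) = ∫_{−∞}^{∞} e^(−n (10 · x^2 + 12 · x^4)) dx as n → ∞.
I(n) ~ sqrt(π/(10n))

φ(x) = 10 · x^2 + 12 · x^4 has its unique global minimum at x* = 0 (since φ'(x) = 20x + 48x^3 = 0 only at x = 0 for real x with both coefficients positive, and φ → ∞ as |x| → ∞). At x* = 0, φ(0) = 0 and φ''(0) = 20. Laplace's method then gives
  I(n) ~ sqrt(2π / (n · φ''(0))) · e^(−n φ(0)) = sqrt(2π / (20n)) = sqrt(π/(10n)).
The 12 · x^4 term contributes only at subleading order (an O(1/n) relative correction).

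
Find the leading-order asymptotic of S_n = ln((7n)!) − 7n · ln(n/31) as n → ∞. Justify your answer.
S_n ~ 7n · (ln 217 − 1) + O(ln n)

Stirling: ln((7n)!) = 7n ln(7n) − 7n + O(ln n).
  S_n = 7n ln(7n) − 7n − 7n ln(n/31) + O(ln n)
      = 7n ln(7n) − 7n ln n + 7n ln 31 − 7n + O(ln n)
      = 7n ln 7 + 7n ln 31 − 7n + O(ln n)
      = 7n (ln 217 − 1) + O(ln n).
Numerically ln(217) − 1 ≈ 4.3799.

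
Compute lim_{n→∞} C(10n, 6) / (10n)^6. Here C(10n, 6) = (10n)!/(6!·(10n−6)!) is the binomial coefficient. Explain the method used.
lim = 1/6! = 1/720

With N = 10n → ∞: C(N, 6) / N^6 = [N(N−1)…(N−5)] / (6! · N^6) = (1/6!) · 1 · (1 − 1/(10n)) · … · (1 − 5/(10n)). Each factor → 1 as N → ∞, so the limit is 1/6! = 1/720.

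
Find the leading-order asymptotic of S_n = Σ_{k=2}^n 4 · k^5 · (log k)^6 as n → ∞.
S_n ~ 2 · n^6 · (log n)^6 / 3

By integral comparison, S_n = ∫_1^n 4 · x^5 · (log x)^6 dx + O(n^5 · (log n)^6). For the integral, the leading term of ∫_1^n x^5 (log x)^6 dx is n^6/6 · (log n)^6 (by repeated integration by parts; each step lowers the log-exponent and produces a relatively O(1/log n) correction). Hence S_n ~ 2 · n^6 · (log n)^6 / 3.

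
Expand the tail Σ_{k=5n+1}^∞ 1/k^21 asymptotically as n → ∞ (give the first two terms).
Σ_{k>5n} 1/k^21 = 1/(20 · (5n)^20) − 1/(2 · (5n)^21) + O(1/(5n)^22)

Compare to the integral: ∫_{5n}^∞ x^(−21) dx = [−x^(−20)/20]_{5n}^∞ = 1/((21−1)·(5n)^20). The Euler-Maclaurin correction adds −f(5n)/2 = −1/(2·(5n)^21). Euler-Maclaurin then gives
  Σ_{k>5n} 1/k^21 = ∫_{5n}^∞ dx/x^21 − 1/(2·(5n)^21) + O(1/(5n)^22).
(Equivalently this is ζ(21) − Σ_{k≤5n} 1/k^21.)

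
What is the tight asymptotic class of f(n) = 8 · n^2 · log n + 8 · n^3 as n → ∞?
f(n) ∈ Θ(n^3)

Compare the terms by growth order. For large n, n^a · (log n)^b dominates n^a' · (log n)^b' iff a > a', or (a = a' and b > b'). Ranking the 2 terms shows the dominant one is 8 · n^3. Hence f(n) ∈ Θ(n^3).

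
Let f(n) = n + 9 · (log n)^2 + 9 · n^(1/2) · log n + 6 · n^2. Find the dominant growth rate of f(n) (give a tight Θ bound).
f(n) ∈ Θ(n^2)

Compare the terms by growth order. For large n, n^a · (log n)^b dominates n^a' · (log n)^b' iff a > a', or (a = a' and b > b'). Ranking the 4 terms shows the dominant one is 6 · n^2. Hence f(n) ∈ Θ(n^2).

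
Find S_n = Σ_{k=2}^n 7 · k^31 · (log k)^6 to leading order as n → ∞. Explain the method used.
S_n ~ 7 · n^32 · (log n)^6 / 32

By integral comparison, S_n = ∫_1^n 7 · x^31 · (log x)^6 dx + O(n^31 · (log n)^6). For the integral, the leading term of ∫_1^n x^31 (log x)^6 dx is n^32/32 · (log n)^6 (by repeated integration by parts; each step lowers the log-exponent and produces a relatively O(1/log n) correction). Hence S_n ~ 7 · n^32 · (log n)^6 / 32.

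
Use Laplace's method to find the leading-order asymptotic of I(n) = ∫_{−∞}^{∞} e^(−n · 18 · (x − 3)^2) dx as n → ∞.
I(n) = sqrt(π/(18n))

Here φ(x) = 18 · (x − 3)^2 has its unique minimum at x* = 3 with φ(x*) = 0 and φ''(x*) = 36. Laplace's method gives
  I(n) ~ e^(−n φ(x*)) · sqrt(2π / (n · φ''(x*))) = sqrt(2π / (36n)) = sqrt(π/(18n)).
This is exact: substituting u = (x − 3)·sqrt(18n) gives I(n) = (1/sqrt(18n)) ∫_{−∞}^{∞} e^(−u^2) du = sqrt(π/(18n)).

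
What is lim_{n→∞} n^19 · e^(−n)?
lim = 0

Exponentials with base > 1 dominate every fixed polynomial: for any fixed c, n^c / e^n → 0 as n → ∞ (e.g. by the ratio test, or since e^n grows faster than any power of n). Hence n^19 · e^(−n) = n^19 / e^n → 0.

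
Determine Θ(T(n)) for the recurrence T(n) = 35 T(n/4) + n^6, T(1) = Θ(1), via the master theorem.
T(n) = Θ(n^6)

log_4 35 ≈ 2.565. f(n) = n^6 dominates n^(log_4 35) since 6 > 2.565, and the regularity condition a·f(n/b) = 35·(n/4)^6 = (35/4096)·n^6 ≤ c·f(n) holds with c = 35/4096 ≈ 0.00854 < 1. So this is Case 3: T(n) = Θ(f(n)) = Θ(n^6).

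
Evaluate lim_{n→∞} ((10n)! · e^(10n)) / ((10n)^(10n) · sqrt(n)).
lim = sqrt(2π·10)

Stirling: (10n)! ~ sqrt(2π·10n) · (10n/e)^(10n). Hence
  (10n)! · e^(10n) / (10n)^(10n) ~ sqrt(2π·10n).
Dividing by sqrt(n): sqrt(2π·10n) / sqrt(n) = sqrt(2π·10) · n^((1−1)/2), so the limit is sqrt(2π·10).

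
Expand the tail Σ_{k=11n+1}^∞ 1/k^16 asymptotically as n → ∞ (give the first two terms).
Σ_{k>11n} 1/k^16 = 1/(15 · (11n)^15) − 1/(2 · (11n)^16) + O(1/(11n)^17)

Compare to the integral: ∫_{11n}^∞ x^(−16) dx = [−x^(−15)/15]_{11n}^∞ = 1/((16−1)·(11n)^15). The Euler-Maclaurin correction adds −f(11n)/2 = −1/(2·(11n)^16). Euler-Maclaurin then gives
  Σ_{k>11n} 1/k^16 = ∫_{11n}^∞ dx/x^16 − 1/(2·(11n)^16) + O(1/(11n)^17).
(Equivalently this is ζ(16) − Σ_{k≤11n} 1/k^16.)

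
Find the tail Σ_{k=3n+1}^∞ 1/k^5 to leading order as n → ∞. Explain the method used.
Σ_{k>3n} 1/k^5 ~ 1/(4 · (3n)^4)

Compare to the integral: ∫_{3n}^∞ x^(−5) dx = [−x^(−4)/4]_{3n}^∞ = 1/((5−1)·(3n)^4). Euler-Maclaurin then gives
  Σ_{k>3n} 1/k^5 = ∫_{3n}^∞ dx/x^5 − 1/(2·(3n)^5) + O(1/(3n)^6).
(Equivalently this is ζ(5) − Σ_{k≤3n} 1/k^5.)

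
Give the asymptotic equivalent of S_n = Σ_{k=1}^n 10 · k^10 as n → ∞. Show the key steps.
S_n ~ 10 · n^11 / 11

By integral comparison (Euler-Maclaurin), Σ_{k=1}^n 10 · k^10 = 10 · ∫_0^n x^10 dx + O(n^10) = 10 · n^11/11 + O(n^10). (Equivalently, Faulhaber's formula gives the same leading term.)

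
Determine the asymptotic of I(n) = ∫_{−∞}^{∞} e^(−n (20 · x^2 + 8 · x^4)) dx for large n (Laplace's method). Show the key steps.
I(n) ~ sqrt(π/(20n))

φ(x) = 20 · x^2 + 8 · x^4 has its unique global minimum at x* = 0 (since φ'(x) = 40x + 32x^3 = 0 only at x = 0 for real x with both coefficients positive, and φ → ∞ as |x| → ∞). At x* = 0, φ(0) = 0 and φ''(0) = 40. Laplace's method then gives
  I(n) ~ sqrt(2π / (n · φ''(0))) · e^(−n φ(0)) = sqrt(2π / (40n)) = sqrt(π/(20n)).
The 8 · x^4 term contributes only at subleading order (an O(1/n) relative correction).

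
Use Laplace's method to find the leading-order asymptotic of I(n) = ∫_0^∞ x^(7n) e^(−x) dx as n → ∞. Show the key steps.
I(n) ~ sqrt(2π·7n) · (7n/e)^(7n)

Write the integrand as exp(7n ln x − x) and set f(x) = 7n ln x − x. Then f'(x) = 7n/x − 1 = 0 at x* = 7n, and f''(x*) = −7n/x*^2 = −1/(7n). Laplace's method (interior maximum) gives
  I(n) ~ e^(f(x*)) · sqrt(2π / |f''(x*)|)
        = exp(7n ln(7n) − 7n) · sqrt(2π · 7n)
        = (7n)^(7n) e^(−7n) · sqrt(2π·7n)
        = sqrt(2π·7n) · (7n/e)^(7n).
This matches Γ(7n+1) with Stirling applied to Γ.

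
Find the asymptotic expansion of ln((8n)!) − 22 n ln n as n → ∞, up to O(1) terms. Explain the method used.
ln((8n)!) − 22 n ln n = −14 n ln n + 8(ln 8 − 1) n + (1/2) ln(2π·8n) + O(1/n)

Stirling: ln((8n)!) = 8n ln(8n) − 8n + (1/2) ln(2π·8n) + O(1/n).
Expand 8n ln(8n) = 8n (ln n + ln 8) = 8n ln n + 8n ln 8.
Subtract 22n ln n: leading term is (8 − 22) n ln n = −14 n ln n. The next term is 8n ln 8 − 8n = 8(ln 8 − 1) n. Then the (1/2) ln(2π·8n) correction.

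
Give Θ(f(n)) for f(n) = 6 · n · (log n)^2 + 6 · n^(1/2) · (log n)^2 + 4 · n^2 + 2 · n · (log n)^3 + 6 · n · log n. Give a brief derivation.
f(n) ∈ Θ(n^2)

Compare the terms by growth order. For large n, n^a · (log n)^b dominates n^a' · (log n)^b' iff a > a', or (a = a' and b > b'). Ranking the 5 terms shows the dominant one is 4 · n^2. Hence f(n) ∈ Θ(n^2).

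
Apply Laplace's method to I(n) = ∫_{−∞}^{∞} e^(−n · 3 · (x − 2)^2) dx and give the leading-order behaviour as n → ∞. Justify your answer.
I(n) = sqrt(π/(3n))

Here φ(x) = 3 · (x − 2)^2 has its unique minimum at x* = 2 with φ(x*) = 0 and φ''(x*) = 6. Laplace's method gives
  I(n) ~ e^(−n φ(x*)) · sqrt(2π / (n · φ''(x*))) = sqrt(2π / (6n)) = sqrt(π/(3n)).
This is exact: substituting u = (x − 2)·sqrt(3n) gives I(n) = (1/sqrt(3n)) ∫_{−∞}^{∞} e^(−u^2) du = sqrt(π/(3n)).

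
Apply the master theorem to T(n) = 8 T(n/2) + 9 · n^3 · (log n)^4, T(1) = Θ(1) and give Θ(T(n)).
T(n) = Θ(n^3 · (log n)^5)

Here log_2 8 = 3 and f(n) = 9 · n^3 · (log n)^4 = Θ(n^(log_2 8) · (log n)^4). This is the extended Case 2 of the master theorem (f matches the critical exponent up to log factors), giving T(n) = Θ(n^(log_2 8) · (log n)^(4+1)) = Θ(n^3 · (log n)^5).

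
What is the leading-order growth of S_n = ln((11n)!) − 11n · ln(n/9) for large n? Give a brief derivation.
S_n ~ 11n · (ln 99 − 1) + O(ln n)

Stirling: ln((11n)!) = 11n ln(11n) − 11n + O(ln n).
  S_n = 11n ln(11n) − 11n − 11n ln(n/9) + O(ln n)
      = 11n ln(11n) − 11n ln n + 11n ln 9 − 11n + O(ln n)
      = 11n ln 11 + 11n ln 9 − 11n + O(ln n)
      = 11n (ln 99 − 1) + O(ln n).
Numerically ln(99) − 1 ≈ 3.5951.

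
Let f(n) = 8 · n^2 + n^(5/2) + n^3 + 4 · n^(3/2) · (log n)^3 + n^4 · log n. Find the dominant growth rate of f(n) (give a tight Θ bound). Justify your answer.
f(n) ∈ Θ(n^4 · log n)

Compare the terms by growth order. For large n, n^a · (log n)^b dominates n^a' · (log n)^b' iff a > a', or (a = a' and b > b'). Ranking the 5 terms shows the dominant one is n^4 · log n. Hence f(n) ∈ Θ(n^4 · log n).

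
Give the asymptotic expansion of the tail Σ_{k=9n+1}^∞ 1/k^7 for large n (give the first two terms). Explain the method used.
Σ_{k>9n} 1/k^7 = 1/(6 · (9n)^6) − 1/(2 · (9n)^7) + O(1/(9n)^8)

Compare to the integral: ∫_{9n}^∞ x^(−7) dx = [−x^(−6)/6]_{9n}^∞ = 1/((7−1)·(9n)^6). The Euler-Maclaurin correction adds −f(9n)/2 = −1/(2·(9n)^7). Euler-Maclaurin then gives
  Σ_{k>9n} 1/k^7 = ∫_{9n}^∞ dx/x^7 − 1/(2·(9n)^7) + O(1/(9n)^8).
(Equivalently this is ζ(7) − Σ_{k≤9n} 1/k^7.)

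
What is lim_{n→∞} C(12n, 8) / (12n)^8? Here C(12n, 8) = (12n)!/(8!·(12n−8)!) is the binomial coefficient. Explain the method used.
lim = 1/8! = 1/40320

With N = 12n → ∞: C(N, 8) / N^8 = [N(N−1)…(N−7)] / (8! · N^8) = (1/8!) · 1 · (1 − 1/(12n)) · … · (1 − 7/(12n)). Each factor → 1 as N → ∞, so the limit is 1/8! = 1/40320.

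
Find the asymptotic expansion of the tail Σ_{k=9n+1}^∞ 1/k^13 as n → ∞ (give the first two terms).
Σ_{k>9n} 1/k^13 = 1/(12 · (9n)^12) − 1/(2 · (9n)^13) + O(1/(9n)^14)

Compare to the integral: ∫_{9n}^∞ x^(−13) dx = [−x^(−12)/12]_{9n}^∞ = 1/((13−1)·(9n)^12). The Euler-Maclaurin correction adds −f(9n)/2 = −1/(2·(9n)^13). Euler-Maclaurin then gives
  Σ_{k>9n} 1/k^13 = ∫_{9n}^∞ dx/x^13 − 1/(2·(9n)^13) + O(1/(9n)^14).
(Equivalently this is ζ(13) − Σ_{k≤9n} 1/k^13.)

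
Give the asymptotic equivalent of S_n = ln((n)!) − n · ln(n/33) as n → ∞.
S_n ~ n · (ln 33 − 1) + O(ln n)

Stirling: ln((n)!) = n ln(n) − n + O(ln n).
  S_n = n ln(n) − n − n ln(n/33) + O(ln n)
      = n ln(n) − n ln n + n ln 33 − n + O(ln n)
      = n ln 33 − n + O(ln n)
      = n (ln 33 − 1) + O(ln n).
Numerically ln(33) − 1 ≈ 2.4965.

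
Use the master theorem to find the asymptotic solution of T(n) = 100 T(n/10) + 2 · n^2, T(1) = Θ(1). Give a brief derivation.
T(n) = Θ(n^2 log n)

log_10 100 = 2, and f(n) = 2 · n^2 = Θ(n^(log_10 100)). This is Case 2 of the master theorem: T(n) = Θ(f(n) · log n) = Θ(n^2 log n).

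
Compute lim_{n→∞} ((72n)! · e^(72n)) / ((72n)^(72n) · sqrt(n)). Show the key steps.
lim = sqrt(2π·72)

Stirling: (72n)! ~ sqrt(2π·72n) · (72n/e)^(72n). Hence
  (72n)! · e^(72n) / (72n)^(72n) ~ sqrt(2π·72n).
Dividing by sqrt(n): sqrt(2π·72n) / sqrt(n) = sqrt(2π·72) · n^((1−1)/2), so the limit is sqrt(2π·72).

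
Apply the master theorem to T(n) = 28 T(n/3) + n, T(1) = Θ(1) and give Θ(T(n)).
T(n) = Θ(n^(log_3 28))

Master theorem: compare f(n) = n to n^(log_3 28) where log_3 28 ≈ 3.033. Since 1 < log_3 28, we have f(n) = O(n^(log_3 28 − ε)) for some ε > 0 — Case 1. Hence T(n) = Θ(n^(log_3 28)).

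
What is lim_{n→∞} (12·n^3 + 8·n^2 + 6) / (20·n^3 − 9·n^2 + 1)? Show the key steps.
lim = 12/20 = 3/5

For large n the leading n^3 terms dominate both numerator and denominator. Dividing top and bottom by n^3, every other term tends to 0, leaving 12/20 = 3/5.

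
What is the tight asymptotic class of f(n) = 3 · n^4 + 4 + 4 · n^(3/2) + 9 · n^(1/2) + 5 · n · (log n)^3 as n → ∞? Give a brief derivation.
f(n) ∈ Θ(n^4)

Compare the terms by growth order. For large n, n^a · (log n)^b dominates n^a' · (log n)^b' iff a > a', or (a = a' and b > b'). Ranking the 5 terms shows the dominant one is 3 · n^4. Hence f(n) ∈ Θ(n^4).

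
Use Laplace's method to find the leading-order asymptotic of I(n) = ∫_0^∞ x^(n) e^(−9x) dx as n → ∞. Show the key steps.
I(n) ~ (sqrt(2π·n) / 9) · (n/(9e))^(n)

Write the integrand as exp(n ln x − 9x) and set f(x) = n ln x − 9x. Then f'(x) = n/x − 9 = 0 at x* = n/9, and f''(x*) = −n/x*^2 = −9^2/(n). Laplace's method (interior maximum) gives
  I(n) ~ e^(f(x*)) · sqrt(2π / |f''(x*)|)
        = exp(n ln(n/9) − n) · sqrt(2π · n / 9^2)
        = (n/9)^(n) e^(−n) · sqrt(2π·n) / 9
        = (sqrt(2π·n) / 9) · (n/(9e))^(n).
This matches Γ(n+1)/9^(n+1) with Stirling applied to Γ.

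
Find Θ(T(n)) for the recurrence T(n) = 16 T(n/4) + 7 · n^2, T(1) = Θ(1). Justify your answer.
T(n) = Θ(n^2 log n)

log_4 16 = 2, and f(n) = 7 · n^2 = Θ(n^(log_4 16)). This is Case 2 of the master theorem: T(n) = Θ(f(n) · log n) = Θ(n^2 log n).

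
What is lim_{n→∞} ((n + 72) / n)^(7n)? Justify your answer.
lim = e^504

Rewrite as (1 + 72/n)^(7n). By the standard limit (1 + x/n)^n → e^x, we have (1 + 72/n)^n → e^72, and raising to the 7th power gives e^504.
More precisely, ln[(1 + 72/n)^(7n)] = 7n · ln(1 + 72/n) = 7n · (72/n + O(1/n^2)) = 504 + O(1/n) → 504.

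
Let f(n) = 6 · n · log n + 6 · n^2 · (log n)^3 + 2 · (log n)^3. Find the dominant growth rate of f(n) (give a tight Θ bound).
f(n) ∈ Θ(n^2 · (log n)^3)

Compare the terms by growth order. For large n, n^a · (log n)^b dominates n^a' · (log n)^b' iff a > a', or (a = a' and b > b'). Ranking the 3 terms shows the dominant one is 6 · n^2 · (log n)^3. Hence f(n) ∈ Θ(n^2 · (log n)^3).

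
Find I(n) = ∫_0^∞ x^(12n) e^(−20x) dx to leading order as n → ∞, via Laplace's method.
I(n) ~ (sqrt(2π·12n) / 20) · (12n/(20e))^(12n)

Write the integrand as exp(12n ln x − 20x) and set f(x) = 12n ln x − 20x. Then f'(x) = 12n/x − 20 = 0 at x* = 12n/20, and f''(x*) = −12n/x*^2 = −20^2/(12n). Laplace's method (interior maximum) gives
  I(n) ~ e^(f(x*)) · sqrt(2π / |f''(x*)|)
        = exp(12n ln(12n/20) − 12n) · sqrt(2π · 12n / 20^2)
        = (12n/20)^(12n) e^(−12n) · sqrt(2π·12n) / 20
        = (sqrt(2π·12n) / 20) · (12n/(20e))^(12n).
This matches Γ(12n+1)/20^(12n+1) with Stirling applied to Γ.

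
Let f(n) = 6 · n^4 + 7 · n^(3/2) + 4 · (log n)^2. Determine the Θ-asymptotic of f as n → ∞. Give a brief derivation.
f(n) ∈ Θ(n^4)

Compare the terms by growth order. For large n, n^a · (log n)^b dominates n^a' · (log n)^b' iff a > a', or (a = a' and b > b'). Ranking the 3 terms shows the dominant one is 6 · n^4. Hence f(n) ∈ Θ(n^4).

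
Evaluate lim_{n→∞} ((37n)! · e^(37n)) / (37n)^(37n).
lim = ∞

Stirling: (37n)! ~ sqrt(2π·37n) · (37n/e)^(37n). Hence
  (37n)! · e^(37n) / (37n)^(37n) ~ sqrt(2π·37n) = sqrt(2π·37) · sqrt(n) → ∞.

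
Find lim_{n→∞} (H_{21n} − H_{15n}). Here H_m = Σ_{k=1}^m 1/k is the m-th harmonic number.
lim = ln(21/15) = ln(7/5)

Euler-Maclaurin gives H_m = ln m + γ + 1/(2m) + O(1/m^2). The γ and O(1/m) terms cancel in the difference:
  H_{21n} − H_{15n} = ln(21n) − ln(15n) + O(1/n) = ln(21/15) + O(1/n).
Hence the limit is ln(21/15) = ln(7/5).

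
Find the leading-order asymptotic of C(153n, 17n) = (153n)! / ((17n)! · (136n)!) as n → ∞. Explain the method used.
C(153n, 17n) ~ (387420489/16777216)^(17n) · sqrt(9/(16π·17n))

Write N = 17n. Apply Stirling to each factorial:
  (9N)! ~ sqrt(2π·9N) · (9N/e)^(9N),
  N! ~ sqrt(2π N) · (N/e)^N,
  (8N)! ~ sqrt(2π·8N) · (8N/e)^(8N).
The exponential factors combine to (9N)^(9N) / (N^N · (8N)^(8N)) = 9^(9N)/8^(8N) = (9^9/8^8)^N = (387420489/16777216)^N.
The square-root prefactors combine to sqrt(2π·9N) / (sqrt(2π N)·sqrt(2π·8N)) = sqrt(9 / (2π·8·N)) = sqrt(9/(16π·17n)).
Substituting N = 17n: C(153n, 17n) ~ (387420489/16777216)^(17n) · sqrt(9/(16π·17n)).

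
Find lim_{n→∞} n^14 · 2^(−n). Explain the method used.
lim = 0

Exponentials with base > 1 dominate every fixed polynomial: for any fixed c, n^c / 2^n → 0 as n → ∞ (e.g. by the ratio test, or by writing 2^n = e^(n ln 2) and noting e^(n ln 2) / n^c → ∞). Hence n^14 · 2^(−n) = n^14 / 2^n → 0.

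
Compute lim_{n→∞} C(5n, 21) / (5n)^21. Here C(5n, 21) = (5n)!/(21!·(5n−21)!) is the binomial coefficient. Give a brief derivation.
lim = 1/21! = 1/51090942171709440000

With N = 5n → ∞: C(N, 21) / N^21 = [N(N−1)…(N−20)] / (21! · N^21) = (1/21!) · 1 · (1 − 1/(5n)) · … · (1 − 20/(5n)). Each factor → 1 as N → ∞, so the limit is 1/21! = 1/51090942171709440000.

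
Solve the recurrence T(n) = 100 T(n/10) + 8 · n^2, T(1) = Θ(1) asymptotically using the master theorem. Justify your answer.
T(n) = Θ(n^2 log n)

log_10 100 = 2, and f(n) = 8 · n^2 = Θ(n^(log_10 100)). This is Case 2 of the master theorem: T(n) = Θ(f(n) · log n) = Θ(n^2 log n).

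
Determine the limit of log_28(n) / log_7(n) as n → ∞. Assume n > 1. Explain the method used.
lim = ln(7) / ln(28) = log_28(7)

Change of base: log_28(n) = ln n / ln 28 and log_7(n) = ln n / ln 7. The ratio is (ln n / ln 28) · (ln 7 / ln n) = ln 7 / ln 28, a constant independent of n. So the limit is ln 7 / ln 28 = log_28(7).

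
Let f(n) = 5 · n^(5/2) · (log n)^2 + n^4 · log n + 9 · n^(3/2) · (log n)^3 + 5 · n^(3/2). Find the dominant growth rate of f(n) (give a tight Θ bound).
f(n) ∈ Θ(n^4 · log n)

Compare the terms by growth order. For large n, n^a · (log n)^b dominates n^a' · (log n)^b' iff a > a', or (a = a' and b > b'). Ranking the 4 terms shows the dominant one is n^4 · log n. Hence f(n) ∈ Θ(n^4 · log n).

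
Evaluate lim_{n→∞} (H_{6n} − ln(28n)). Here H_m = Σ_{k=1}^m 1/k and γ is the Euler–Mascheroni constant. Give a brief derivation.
lim = ln(3/14) + γ

By Euler-Maclaurin, H_m = ln m + γ + O(1/m). So
  H_{6n} − ln(28n) = ln(6n) + γ − ln(28n) + O(1/n)
                       = ln(6/28) + γ + O(1/n).
Hence the limit is ln(6/28) + γ (= ln(3/14)).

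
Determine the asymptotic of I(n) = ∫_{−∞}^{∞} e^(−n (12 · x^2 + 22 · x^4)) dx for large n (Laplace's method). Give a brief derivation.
I(n) ~ sqrt(π/(12n))

φ(x) = 12 · x^2 + 22 · x^4 has its unique global minimum at x* = 0 (since φ'(x) = 24x + 88x^3 = 0 only at x = 0 for real x with both coefficients positive, and φ → ∞ as |x| → ∞). At x* = 0, φ(0) = 0 and φ''(0) = 24. Laplace's method then gives
  I(n) ~ sqrt(2π / (n · φ''(0))) · e^(−n φ(0)) = sqrt(2π / (24n)) = sqrt(π/(12n)).
The 22 · x^4 term contributes only at subleading order (an O(1/n) relative correction).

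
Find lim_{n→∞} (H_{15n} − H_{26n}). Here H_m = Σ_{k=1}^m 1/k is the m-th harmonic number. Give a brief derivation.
lim = ln(15/26)

Euler-Maclaurin gives H_m = ln m + γ + 1/(2m) + O(1/m^2). The γ and O(1/m) terms cancel in the difference:
  H_{15n} − H_{26n} = ln(15n) − ln(26n) + O(1/n) = ln(15/26) + O(1/n).
Hence the limit is ln(15/26).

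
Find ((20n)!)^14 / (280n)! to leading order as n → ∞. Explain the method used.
((20n)!)^14/(280n)! ~ ((2π·20n)^(13/2) / sqrt(14)) · 14^(−14·20n)  →  0

Write N = 20n. Stirling: N! ~ sqrt(2π N)(N/e)^N and (14N)! ~ sqrt(2π·14N)·(14N/e)^(14N).
  (N!)^14/(14N)! ~ (2π N)^(14/2) (N/e)^(14N) / [sqrt(2π·14N) (14N/e)^(14N)]
     = (2π N)^(14/2) / sqrt(2π·14N) · (N/(14N))^(14N)
     = (2π N)^((14−1)/2) / sqrt(14) · 14^(−14N).
Since 14^14 > 1, the factor 14^(−14N) decays exponentially, so the ratio → 0. Substituting N = 20n gives the stated form.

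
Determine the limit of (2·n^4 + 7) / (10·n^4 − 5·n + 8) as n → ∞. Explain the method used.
lim = 2/10 = 1/5

For large n the leading n^4 terms dominate both numerator and denominator. Dividing top and bottom by n^4, every other term tends to 0, leaving 2/10 = 1/5.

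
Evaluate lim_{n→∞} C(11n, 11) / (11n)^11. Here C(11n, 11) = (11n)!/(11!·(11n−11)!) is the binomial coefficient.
lim = 1/11! = 1/39916800

With N = 11n → ∞: C(N, 11) / N^11 = [N(N−1)…(N−10)] / (11! · N^11) = (1/11!) · 1 · (1 − 1/(11n)) · … · (1 − 10/(11n)). Each factor → 1 as N → ∞, so the limit is 1/11! = 1/39916800.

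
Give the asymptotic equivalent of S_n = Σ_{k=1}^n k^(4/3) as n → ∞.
S_n ~ (3/7) · n^(7/3)

Integral comparison: Σ_{k=1}^n k^(4/3) = ∫_0^n x^(4/3) dx + O(n^(4/3)). The integral is n^(1 + 4/3) / (1 + 4/3) = n^((4+3)/3) / ((4+3)/3) = (3/7) · n^(7/3).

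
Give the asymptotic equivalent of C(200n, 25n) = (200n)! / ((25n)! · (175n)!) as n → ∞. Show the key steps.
C(200n, 25n) ~ (16777216/823543)^(25n) · sqrt(4/(7π·25n))

Write N = 25n. Apply Stirling to each factorial:
  (8N)! ~ sqrt(2π·8N) · (8N/e)^(8N),
  N! ~ sqrt(2π N) · (N/e)^N,
  (7N)! ~ sqrt(2π·7N) · (7N/e)^(7N).
The exponential factors combine to (8N)^(8N) / (N^N · (7N)^(7N)) = 8^(8N)/7^(7N) = (8^8/7^7)^N = (16777216/823543)^N.
The square-root prefactors combine to sqrt(2π·8N) / (sqrt(2π N)·sqrt(2π·7N)) = sqrt(8 / (2π·7·N)) = sqrt(4/(7π·25n)).
Substituting N = 25n: C(200n, 25n) ~ (16777216/823543)^(25n) · sqrt(4/(7π·25n)).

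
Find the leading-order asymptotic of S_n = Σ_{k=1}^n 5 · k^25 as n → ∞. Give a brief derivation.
S_n ~ 5 · n^26 / 26

By integral comparison (Euler-Maclaurin), Σ_{k=1}^n 5 · k^25 = 5 · ∫_0^n x^25 dx + O(n^25) = 5 · n^26/26 + O(n^25). (Equivalently, Faulhaber's formula gives the same leading term.)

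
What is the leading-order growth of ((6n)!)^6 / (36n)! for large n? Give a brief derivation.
((6n)!)^6/(36n)! ~ ((2π·6n)^(5/2) / sqrt(6)) · 6^(−6·6n)  →  0

Write N = 6n. Stirling: N! ~ sqrt(2π N)(N/e)^N and (6N)! ~ sqrt(2π·6N)·(6N/e)^(6N).
  (N!)^6/(6N)! ~ (2π N)^(6/2) (N/e)^(6N) / [sqrt(2π·6N) (6N/e)^(6N)]
     = (2π N)^(6/2) / sqrt(2π·6N) · (N/(6N))^(6N)
     = (2π N)^((6−1)/2) / sqrt(6) · 6^(−6N).
Since 6^6 > 1, the factor 6^(−6N) decays exponentially, so the ratio → 0. Substituting N = 6n gives the stated form.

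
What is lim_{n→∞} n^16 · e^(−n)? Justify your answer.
lim = 0

Exponentials with base > 1 dominate every fixed polynomial: for any fixed c, n^c / e^n → 0 as n → ∞ (e.g. by the ratio test, or since e^n grows faster than any power of n). Hence n^16 · e^(−n) = n^16 / e^n → 0.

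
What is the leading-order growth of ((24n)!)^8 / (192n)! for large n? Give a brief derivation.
((24n)!)^8/(192n)! ~ ((2π·24n)^(7/2) / sqrt(8)) · 8^(−8·24n)  →  0

Write N = 24n. Stirling: N! ~ sqrt(2π N)(N/e)^N and (8N)! ~ sqrt(2π·8N)·(8N/e)^(8N).
  (N!)^8/(8N)! ~ (2π N)^(8/2) (N/e)^(8N) / [sqrt(2π·8N) (8N/e)^(8N)]
     = (2π N)^(8/2) / sqrt(2π·8N) · (N/(8N))^(8N)
     = (2π N)^((8−1)/2) / sqrt(8) · 8^(−8N).
Since 8^8 > 1, the factor 8^(−8N) decays exponentially, so the ratio → 0. Substituting N = 24n gives the stated form.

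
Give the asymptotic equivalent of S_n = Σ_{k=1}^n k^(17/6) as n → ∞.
S_n ~ (6/23) · n^(23/6)

Integral comparison: Σ_{k=1}^n k^(17/6) = ∫_0^n x^(17/6) dx + O(n^(17/6)). The integral is n^(1 + 17/6) / (1 + 17/6) = n^((17+6)/6) / ((17+6)/6) = (6/23) · n^(23/6).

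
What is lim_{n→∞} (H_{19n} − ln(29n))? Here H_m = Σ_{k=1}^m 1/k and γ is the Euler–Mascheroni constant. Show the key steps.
lim = ln(19/29) + γ

By Euler-Maclaurin, H_m = ln m + γ + O(1/m). So
  H_{19n} − ln(29n) = ln(19n) + γ − ln(29n) + O(1/n)
                       = ln(19/29) + γ + O(1/n).
Hence the limit is ln(19/29) + γ.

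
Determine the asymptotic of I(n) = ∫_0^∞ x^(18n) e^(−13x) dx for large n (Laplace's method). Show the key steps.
I(n) ~ (sqrt(2π·18n) / 13) · (18n/(13e))^(18n)

Write the integrand as exp(18n ln x − 13x) and set f(x) = 18n ln x − 13x. Then f'(x) = 18n/x − 13 = 0 at x* = 18n/13, and f''(x*) = −18n/x*^2 = −13^2/(18n). Laplace's method (interior maximum) gives
  I(n) ~ e^(f(x*)) · sqrt(2π / |f''(x*)|)
        = exp(18n ln(18n/13) − 18n) · sqrt(2π · 18n / 13^2)
        = (18n/13)^(18n) e^(−18n) · sqrt(2π·18n) / 13
        = (sqrt(2π·18n) / 13) · (18n/(13e))^(18n).
This matches Γ(18n+1)/13^(18n+1) with Stirling applied to Γ.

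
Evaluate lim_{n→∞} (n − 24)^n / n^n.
lim = e^(−24)

Rewrite as (1 − 24/n)^(n). By the standard limit (1 + x/n)^n → e^x, we have (1 − 24/n)^n → e^(−24), and raising to the 1st power gives e^(−24).
More precisely, ln[(1 − 24/n)^(n)] = n · ln(1 − 24/n) = n · (-24/n + O(1/n^2)) = -24 + O(1/n) → -24.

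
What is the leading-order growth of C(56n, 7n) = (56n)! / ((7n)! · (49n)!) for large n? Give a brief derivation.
C(56n, 7n) ~ (16777216/823543)^(7n) · sqrt(4/(7π·7n))

Write N = 7n. Apply Stirling to each factorial:
  (8N)! ~ sqrt(2π·8N) · (8N/e)^(8N),
  N! ~ sqrt(2π N) · (N/e)^N,
  (7N)! ~ sqrt(2π·7N) · (7N/e)^(7N).
The exponential factors combine to (8N)^(8N) / (N^N · (7N)^(7N)) = 8^(8N)/7^(7N) = (8^8/7^7)^N = (16777216/823543)^N.
The square-root prefactors combine to sqrt(2π·8N) / (sqrt(2π N)·sqrt(2π·7N)) = sqrt(8 / (2π·7·N)) = sqrt(4/(7π·7n)).
Substituting N = 7n: C(56n, 7n) ~ (16777216/823543)^(7n) · sqrt(4/(7π·7n)).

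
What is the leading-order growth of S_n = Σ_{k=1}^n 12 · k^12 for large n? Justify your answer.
S_n ~ 12 · n^13 / 13

By integral comparison (Euler-Maclaurin), Σ_{k=1}^n 12 · k^12 = 12 · ∫_0^n x^12 dx + O(n^12) = 12 · n^13/13 + O(n^12). (Equivalently, Faulhaber's formula gives the same leading term.)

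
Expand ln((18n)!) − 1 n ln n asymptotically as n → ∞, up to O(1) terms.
ln((18n)!) − 1 n ln n = 17 n ln n + 18(ln 18 − 1) n + (1/2) ln(2π·18n) + O(1/n)

Stirling: ln((18n)!) = 18n ln(18n) − 18n + (1/2) ln(2π·18n) + O(1/n).
Expand 18n ln(18n) = 18n (ln n + ln 18) = 18n ln n + 18n ln 18.
Subtract 1n ln n: leading term is (18 − 1) n ln n = 17 n ln n. The next term is 18n ln 18 − 18n = 18(ln 18 − 1) n. Then the (1/2) ln(2π·18n) correction.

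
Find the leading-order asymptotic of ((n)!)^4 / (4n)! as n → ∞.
((n)!)^4/(4n)! ~ ((2π·n)^(3/2) / 2) · 4^(−4·n)  →  0

Write N = n. Stirling: N! ~ sqrt(2π N)(N/e)^N and (4N)! ~ sqrt(2π·4N)·(4N/e)^(4N).
  (N!)^4/(4N)! ~ (2π N)^(4/2) (N/e)^(4N) / [sqrt(2π·4N) (4N/e)^(4N)]
     = (2π N)^(4/2) / sqrt(2π·4N) · (N/(4N))^(4N)
     = (2π N)^((4−1)/2) / 2 · 4^(−4N).
Since 4^4 > 1, the factor 4^(−4N) decays exponentially, so the ratio → 0. Substituting N = n gives the stated form.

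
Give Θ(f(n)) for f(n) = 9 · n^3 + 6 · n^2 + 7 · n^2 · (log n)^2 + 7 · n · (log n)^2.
f(n) ∈ Θ(n^3)

Compare the terms by growth order. For large n, n^a · (log n)^b dominates n^a' · (log n)^b' iff a > a', or (a = a' and b > b'). Ranking the 4 terms shows the dominant one is 9 · n^3. Hence f(n) ∈ Θ(n^3).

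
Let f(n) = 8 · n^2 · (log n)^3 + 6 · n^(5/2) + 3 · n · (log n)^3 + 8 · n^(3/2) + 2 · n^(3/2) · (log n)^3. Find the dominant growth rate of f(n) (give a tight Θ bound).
f(n) ∈ Θ(n^(5/2))

Compare the terms by growth order. For large n, n^a · (log n)^b dominates n^a' · (log n)^b' iff a > a', or (a = a' and b > b'). Ranking the 5 terms shows the dominant one is 6 · n^(5/2). Hence f(n) ∈ Θ(n^(5/2)).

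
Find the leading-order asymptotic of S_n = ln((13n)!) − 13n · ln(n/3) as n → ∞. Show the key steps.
S_n ~ 13n · (ln 39 − 1) + O(ln n)

Stirling: ln((13n)!) = 13n ln(13n) − 13n + O(ln n).
  S_n = 13n ln(13n) − 13n − 13n ln(n/3) + O(ln n)
      = 13n ln(13n) − 13n ln n + 13n ln 3 − 13n + O(ln n)
      = 13n ln 13 + 13n ln 3 − 13n + O(ln n)
      = 13n (ln 39 − 1) + O(ln n).
Numerically ln(39) − 1 ≈ 2.6636.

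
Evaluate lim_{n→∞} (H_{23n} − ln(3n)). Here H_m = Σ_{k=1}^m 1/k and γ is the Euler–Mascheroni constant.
lim = ln(23/3) + γ

By Euler-Maclaurin, H_m = ln m + γ + O(1/m). So
  H_{23n} − ln(3n) = ln(23n) + γ − ln(3n) + O(1/n)
                       = ln(23/3) + γ + O(1/n).
Hence the limit is ln(23/3) + γ.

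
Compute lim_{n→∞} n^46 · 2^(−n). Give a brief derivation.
lim = 0

Exponentials with base > 1 dominate every fixed polynomial: for any fixed c, n^c / 2^n → 0 as n → ∞ (e.g. by the ratio test, or by writing 2^n = e^(n ln 2) and noting e^(n ln 2) / n^c → ∞). Hence n^46 · 2^(−n) = n^46 / 2^n → 0.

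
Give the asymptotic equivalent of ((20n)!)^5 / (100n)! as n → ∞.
((20n)!)^5/(100n)! ~ ((2π·20n)^(4/2) / sqrt(5)) · 5^(−5·20n)  →  0

Write N = 20n. Stirling: N! ~ sqrt(2π N)(N/e)^N and (5N)! ~ sqrt(2π·5N)·(5N/e)^(5N).
  (N!)^5/(5N)! ~ (2π N)^(5/2) (N/e)^(5N) / [sqrt(2π·5N) (5N/e)^(5N)]
     = (2π N)^(5/2) / sqrt(2π·5N) · (N/(5N))^(5N)
     = (2π N)^((5−1)/2) / sqrt(5) · 5^(−5N).
Since 5^5 > 1, the factor 5^(−5N) decays exponentially, so the ratio → 0. Substituting N = 20n gives the stated form.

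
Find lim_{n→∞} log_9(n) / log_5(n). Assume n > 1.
lim = ln(5) / ln(9) = log_9(5)

Change of base: log_9(n) = ln n / ln 9 and log_5(n) = ln n / ln 5. The ratio is (ln n / ln 9) · (ln 5 / ln n) = ln 5 / ln 9, a constant independent of n. So the limit is ln 5 / ln 9 = log_9(5).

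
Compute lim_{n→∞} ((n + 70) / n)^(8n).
lim = e^560

Rewrite as (1 + 70/n)^(8n). By the standard limit (1 + x/n)^n → e^x, we have (1 + 70/n)^n → e^70, and raising to the 8th power gives e^560.
More precisely, ln[(1 + 70/n)^(8n)] = 8n · ln(1 + 70/n) = 8n · (70/n + O(1/n^2)) = 560 + O(1/n) → 560.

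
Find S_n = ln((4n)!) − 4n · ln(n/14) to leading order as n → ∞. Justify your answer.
S_n ~ 4n · (ln 56 − 1) + O(ln n)

Stirling: ln((4n)!) = 4n ln(4n) − 4n + O(ln n).
  S_n = 4n ln(4n) − 4n − 4n ln(n/14) + O(ln n)
      = 4n ln(4n) − 4n ln n + 4n ln 14 − 4n + O(ln n)
      = 4n ln 4 + 4n ln 14 − 4n + O(ln n)
      = 4n (ln 56 − 1) + O(ln n).
Numerically ln(56) − 1 ≈ 3.0254.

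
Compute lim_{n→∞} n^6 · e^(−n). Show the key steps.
lim = 0

Exponentials with base > 1 dominate every fixed polynomial: for any fixed c, n^c / e^n → 0 as n → ∞ (e.g. by the ratio test, or since e^n grows faster than any power of n). Hence n^6 · e^(−n) = n^6 / e^n → 0.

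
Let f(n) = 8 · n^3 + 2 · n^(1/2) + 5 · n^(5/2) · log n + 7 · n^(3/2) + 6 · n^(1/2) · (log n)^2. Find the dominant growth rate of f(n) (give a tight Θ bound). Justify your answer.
f(n) ∈ Θ(n^3)

Compare the terms by growth order. For large n, n^a · (log n)^b dominates n^a' · (log n)^b' iff a > a', or (a = a' and b > b'). Ranking the 5 terms shows the dominant one is 8 · n^3. Hence f(n) ∈ Θ(n^3).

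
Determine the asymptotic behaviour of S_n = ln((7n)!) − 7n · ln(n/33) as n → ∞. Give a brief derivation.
S_n ~ 7n · (ln 231 − 1) + O(ln n)

Stirling: ln((7n)!) = 7n ln(7n) − 7n + O(ln n).
  S_n = 7n ln(7n) − 7n − 7n ln(n/33) + O(ln n)
      = 7n ln(7n) − 7n ln n + 7n ln 33 − 7n + O(ln n)
      = 7n ln 7 + 7n ln 33 − 7n + O(ln n)
      = 7n (ln 231 − 1) + O(ln n).
Numerically ln(231) − 1 ≈ 4.4424.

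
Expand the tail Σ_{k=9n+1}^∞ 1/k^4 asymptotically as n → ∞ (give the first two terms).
Σ_{k>9n} 1/k^4 = 1/(3 · (9n)^3) − 1/(2 · (9n)^4) + O(1/(9n)^5)

Compare to the integral: ∫_{9n}^∞ x^(−4) dx = [−x^(−3)/3]_{9n}^∞ = 1/((4−1)·(9n)^3). The Euler-Maclaurin correction adds −f(9n)/2 = −1/(2·(9n)^4). Euler-Maclaurin then gives
  Σ_{k>9n} 1/k^4 = ∫_{9n}^∞ dx/x^4 − 1/(2·(9n)^4) + O(1/(9n)^5).
(Equivalently this is ζ(4) − Σ_{k≤9n} 1/k^4.)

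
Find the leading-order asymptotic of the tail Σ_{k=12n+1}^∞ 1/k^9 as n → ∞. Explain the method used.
Σ_{k>12n} 1/k^9 ~ 1/(8 · (12n)^8)

Compare to the integral: ∫_{12n}^∞ x^(−9) dx = [−x^(−8)/8]_{12n}^∞ = 1/((9−1)·(12n)^8). Euler-Maclaurin then gives
  Σ_{k>12n} 1/k^9 = ∫_{12n}^∞ dx/x^9 − 1/(2·(12n)^9) + O(1/(12n)^10).
(Equivalently this is ζ(9) − Σ_{k≤12n} 1/k^9.)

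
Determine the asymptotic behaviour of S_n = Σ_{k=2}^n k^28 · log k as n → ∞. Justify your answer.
S_n ~ n^29 log n / 29 − n^29 / 841

By integral comparison, S_n = ∫_1^n x^28 · log x dx + O(n^28 · log n). For the integral, ∫ x^28 log x dx = n^29 log n / 29 − n^29/841 (integration by parts). Hence S_n ~ n^29 log n / 29 − n^29 / 841.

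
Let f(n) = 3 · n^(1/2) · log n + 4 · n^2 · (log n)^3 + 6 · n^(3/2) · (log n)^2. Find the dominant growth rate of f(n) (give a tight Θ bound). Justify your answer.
f(n) ∈ Θ(n^2 · (log n)^3)

Compare the terms by growth order. For large n, n^a · (log n)^b dominates n^a' · (log n)^b' iff a > a', or (a = a' and b > b'). Ranking the 3 terms shows the dominant one is 4 · n^2 · (log n)^3. Hence f(n) ∈ Θ(n^2 · (log n)^3).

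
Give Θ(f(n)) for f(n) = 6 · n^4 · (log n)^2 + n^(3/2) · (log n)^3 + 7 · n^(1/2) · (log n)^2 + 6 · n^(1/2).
f(n) ∈ Θ(n^4 · (log n)^2)

Compare the terms by growth order. For large n, n^a · (log n)^b dominates n^a' · (log n)^b' iff a > a', or (a = a' and b > b'). Ranking the 4 terms shows the dominant one is 6 · n^4 · (log n)^2. Hence f(n) ∈ Θ(n^4 · (log n)^2).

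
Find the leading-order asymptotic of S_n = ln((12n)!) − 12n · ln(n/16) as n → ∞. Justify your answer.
S_n ~ 12n · (ln 192 − 1) + O(ln n)

Stirling: ln((12n)!) = 12n ln(12n) − 12n + O(ln n).
  S_n = 12n ln(12n) − 12n − 12n ln(n/16) + O(ln n)
      = 12n ln(12n) − 12n ln n + 12n ln 16 − 12n + O(ln n)
      = 12n ln 12 + 12n ln 16 − 12n + O(ln n)
      = 12n (ln 192 − 1) + O(ln n).
Numerically ln(192) − 1 ≈ 4.2575.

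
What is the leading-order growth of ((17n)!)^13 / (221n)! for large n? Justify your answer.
((17n)!)^13/(221n)! ~ ((2π·17n)^(12/2) / sqrt(13)) · 13^(−13·17n)  →  0

Write N = 17n. Stirling: N! ~ sqrt(2π N)(N/e)^N and (13N)! ~ sqrt(2π·13N)·(13N/e)^(13N).
  (N!)^13/(13N)! ~ (2π N)^(13/2) (N/e)^(13N) / [sqrt(2π·13N) (13N/e)^(13N)]
     = (2π N)^(13/2) / sqrt(2π·13N) · (N/(13N))^(13N)
     = (2π N)^((13−1)/2) / sqrt(13) · 13^(−13N).
Since 13^13 > 1, the factor 13^(−13N) decays exponentially, so the ratio → 0. Substituting N = 17n gives the stated form.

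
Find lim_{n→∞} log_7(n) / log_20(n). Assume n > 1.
lim = ln(20) / ln(7) = log_7(20)

Change of base: log_7(n) = ln n / ln 7 and log_20(n) = ln n / ln 20. The ratio is (ln n / ln 7) · (ln 20 / ln n) = ln 20 / ln 7, a constant independent of n. So the limit is ln 20 / ln 7 = log_7(20).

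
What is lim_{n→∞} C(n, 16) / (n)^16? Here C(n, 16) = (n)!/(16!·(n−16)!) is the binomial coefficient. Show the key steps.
lim = 1/16! = 1/20922789888000

With N = n → ∞: C(N, 16) / N^16 = [N(N−1)…(N−15)] / (16! · N^16) = (1/16!) · 1 · (1 − 1/n) · … · (1 − 15/n). Each factor → 1 as N → ∞, so the limit is 1/16! = 1/20922789888000.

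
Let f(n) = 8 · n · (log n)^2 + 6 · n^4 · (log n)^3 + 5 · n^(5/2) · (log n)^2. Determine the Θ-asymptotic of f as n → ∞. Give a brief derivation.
f(n) ∈ Θ(n^4 · (log n)^3)

Compare the terms by growth order. For large n, n^a · (log n)^b dominates n^a' · (log n)^b' iff a > a', or (a = a' and b > b'). Ranking the 3 terms shows the dominant one is 6 · n^4 · (log n)^3. Hence f(n) ∈ Θ(n^4 · (log n)^3).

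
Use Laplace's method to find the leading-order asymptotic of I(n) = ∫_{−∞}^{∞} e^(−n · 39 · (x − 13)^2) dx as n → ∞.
I(n) = sqrt(π/(39n))

Here φ(x) = 39 · (x − 13)^2 has its unique minimum at x* = 13 with φ(x*) = 0 and φ''(x*) = 78. Laplace's method gives
  I(n) ~ e^(−n φ(x*)) · sqrt(2π / (n · φ''(x*))) = sqrt(2π / (78n)) = sqrt(π/(39n)).
This is exact: substituting u = (x − 13)·sqrt(39n) gives I(n) = (1/sqrt(39n)) ∫_{−∞}^{∞} e^(−u^2) du = sqrt(π/(39n)).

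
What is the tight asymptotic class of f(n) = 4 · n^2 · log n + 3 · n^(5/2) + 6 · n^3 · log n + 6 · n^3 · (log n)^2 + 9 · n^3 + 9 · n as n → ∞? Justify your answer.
f(n) ∈ Θ(n^3 · (log n)^2)

Compare the terms by growth order. For large n, n^a · (log n)^b dominates n^a' · (log n)^b' iff a > a', or (a = a' and b > b'). Ranking the 6 terms shows the dominant one is 6 · n^3 · (log n)^2. Hence f(n) ∈ Θ(n^3 · (log n)^2).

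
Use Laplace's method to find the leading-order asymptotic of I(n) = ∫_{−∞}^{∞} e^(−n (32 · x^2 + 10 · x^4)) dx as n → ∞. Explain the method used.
I(n) ~ sqrt(π/(32n))

φ(x) = 32 · x^2 + 10 · x^4 has its unique global minimum at x* = 0 (since φ'(x) = 64x + 40x^3 = 0 only at x = 0 for real x with both coefficients positive, and φ → ∞ as |x| → ∞). At x* = 0, φ(0) = 0 and φ''(0) = 64. Laplace's method then gives
  I(n) ~ sqrt(2π / (n · φ''(0))) · e^(−n φ(0)) = sqrt(2π / (64n)) = sqrt(π/(32n)).
The 10 · x^4 term contributes only at subleading order (an O(1/n) relative correction).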